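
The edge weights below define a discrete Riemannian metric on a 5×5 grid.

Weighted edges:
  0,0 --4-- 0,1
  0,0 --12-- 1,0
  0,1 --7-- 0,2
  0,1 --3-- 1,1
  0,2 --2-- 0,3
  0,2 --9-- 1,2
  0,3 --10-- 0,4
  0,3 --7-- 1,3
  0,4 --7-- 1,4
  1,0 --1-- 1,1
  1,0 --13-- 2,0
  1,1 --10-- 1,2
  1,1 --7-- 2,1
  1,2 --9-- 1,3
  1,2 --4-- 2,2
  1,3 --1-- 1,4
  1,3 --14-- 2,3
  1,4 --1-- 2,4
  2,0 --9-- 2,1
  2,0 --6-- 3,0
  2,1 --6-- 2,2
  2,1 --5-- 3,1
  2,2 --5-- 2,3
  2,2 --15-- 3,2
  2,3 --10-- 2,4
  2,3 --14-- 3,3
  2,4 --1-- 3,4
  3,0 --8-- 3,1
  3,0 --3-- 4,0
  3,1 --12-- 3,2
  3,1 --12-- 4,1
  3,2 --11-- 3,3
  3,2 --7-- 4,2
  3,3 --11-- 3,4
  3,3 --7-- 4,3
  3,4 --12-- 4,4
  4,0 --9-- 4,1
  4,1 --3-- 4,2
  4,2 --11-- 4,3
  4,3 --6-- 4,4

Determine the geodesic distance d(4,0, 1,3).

Shortest path: 4,0 → 3,0 → 3,1 → 2,1 → 2,2 → 1,2 → 1,3, total weight = 35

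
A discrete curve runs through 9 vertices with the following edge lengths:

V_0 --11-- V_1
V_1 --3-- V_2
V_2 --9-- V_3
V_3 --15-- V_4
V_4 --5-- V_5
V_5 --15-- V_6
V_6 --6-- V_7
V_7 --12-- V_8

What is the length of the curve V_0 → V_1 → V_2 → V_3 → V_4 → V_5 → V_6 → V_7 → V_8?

Arc length = 11 + 3 + 9 + 15 + 5 + 15 + 6 + 12 = 76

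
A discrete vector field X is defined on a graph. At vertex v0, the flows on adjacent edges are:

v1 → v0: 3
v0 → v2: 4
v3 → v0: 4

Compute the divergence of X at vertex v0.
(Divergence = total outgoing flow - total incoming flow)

Divergence = sum of outgoing flows = (-3) + 4 + (-4) = -3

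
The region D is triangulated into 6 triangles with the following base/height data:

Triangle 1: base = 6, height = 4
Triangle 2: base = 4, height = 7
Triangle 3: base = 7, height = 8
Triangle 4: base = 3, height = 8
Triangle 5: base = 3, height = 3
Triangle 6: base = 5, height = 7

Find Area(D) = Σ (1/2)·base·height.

(1/2)×6×4 + (1/2)×4×7 + (1/2)×7×8 + (1/2)×3×8 + (1/2)×3×3 + (1/2)×5×7 = 88.0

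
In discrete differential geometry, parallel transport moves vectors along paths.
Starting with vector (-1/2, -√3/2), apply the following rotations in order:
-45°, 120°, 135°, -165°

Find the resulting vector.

Total rotation: (-45°) + 120° + 135° + (-165°) = 45°. Final vector: (0.2588, -0.9659)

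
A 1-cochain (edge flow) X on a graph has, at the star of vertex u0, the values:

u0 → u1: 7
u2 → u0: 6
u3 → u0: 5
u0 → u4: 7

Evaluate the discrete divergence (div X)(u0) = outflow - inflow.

Divergence = sum of outgoing flows = 7 + (-6) + (-5) + 7 = 3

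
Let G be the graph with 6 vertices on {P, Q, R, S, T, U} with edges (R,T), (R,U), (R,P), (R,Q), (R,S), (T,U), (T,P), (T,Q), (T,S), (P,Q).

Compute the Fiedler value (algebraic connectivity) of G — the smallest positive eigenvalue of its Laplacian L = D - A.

Degrees: deg(P) = 3, deg(Q) = 3, deg(R) = 5, deg(S) = 2, deg(T) = 5, deg(U) = 2.
L = D − A with rows/columns ordered (P, Q, R, S, T, U):
  [ 3, -1, -1,  0, -1,  0]
  [-1,  3, -1,  0, -1,  0]
  [-1, -1,  5, -1, -1, -1]
  [ 0,  0, -1,  2, -1,  0]
  [-1, -1, -1, -1,  5, -1]
  [ 0,  0, -1,  0, -1,  2]
Characteristic polynomial: det(λI − L) = λ(λ − 2)²(λ − 4)(λ − 6)².
Roots: λ = 0; (λ − 2) = 0 ⇒ λ = 2 (multiplicity 2); (λ − 4) = 0 ⇒ λ = 4; (λ − 6) = 0 ⇒ λ = 6 (multiplicity 2).
(Check: the roots sum (with multiplicity) to 20, matching trace L = Σdeg = 2·10 = 20.)
Laplacian eigenvalues: [0.0, 2.0, 2.0, 4.0, 6.0, 6.0]. Algebraic connectivity (smallest non-zero eigenvalue) = 2.0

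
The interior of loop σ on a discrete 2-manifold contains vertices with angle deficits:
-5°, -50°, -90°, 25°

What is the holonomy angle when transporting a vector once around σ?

Holonomy = total enclosed curvature = (-5°) + (-50°) + (-90°) + 25° = -120°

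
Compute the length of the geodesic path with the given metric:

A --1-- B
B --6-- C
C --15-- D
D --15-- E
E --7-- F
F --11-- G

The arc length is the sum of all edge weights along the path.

Arc length = 1 + 6 + 15 + 15 + 7 + 11 = 55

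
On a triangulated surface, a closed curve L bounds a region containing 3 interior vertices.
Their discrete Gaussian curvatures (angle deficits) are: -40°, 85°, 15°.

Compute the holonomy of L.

Holonomy = total enclosed curvature = (-40°) + 85° + 15° = 60°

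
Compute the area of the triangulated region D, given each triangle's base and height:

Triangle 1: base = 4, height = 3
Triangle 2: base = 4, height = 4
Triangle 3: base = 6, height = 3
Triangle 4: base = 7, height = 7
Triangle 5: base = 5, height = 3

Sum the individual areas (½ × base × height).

(1/2)×4×3 + (1/2)×4×4 + (1/2)×6×3 + (1/2)×7×7 + (1/2)×5×3 = 55.0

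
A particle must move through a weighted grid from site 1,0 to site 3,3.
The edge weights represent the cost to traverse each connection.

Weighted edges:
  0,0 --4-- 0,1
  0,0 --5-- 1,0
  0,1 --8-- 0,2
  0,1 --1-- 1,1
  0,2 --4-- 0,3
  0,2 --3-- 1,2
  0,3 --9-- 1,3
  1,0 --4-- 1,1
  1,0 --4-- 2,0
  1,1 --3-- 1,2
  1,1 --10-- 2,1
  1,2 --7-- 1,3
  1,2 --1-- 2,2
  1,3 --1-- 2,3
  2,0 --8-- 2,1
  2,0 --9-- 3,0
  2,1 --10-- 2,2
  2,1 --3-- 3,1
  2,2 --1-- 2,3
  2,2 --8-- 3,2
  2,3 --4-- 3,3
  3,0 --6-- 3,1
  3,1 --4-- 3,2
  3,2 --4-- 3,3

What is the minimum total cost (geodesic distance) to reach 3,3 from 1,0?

Shortest path: 1,0 → 1,1 → 1,2 → 2,2 → 2,3 → 3,3, total weight = 13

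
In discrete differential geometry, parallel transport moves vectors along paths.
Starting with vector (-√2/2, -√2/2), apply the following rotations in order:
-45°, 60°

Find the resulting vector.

Total rotation: (-45°) + 60° = 15°. Final vector: (-0.5000, -0.8660)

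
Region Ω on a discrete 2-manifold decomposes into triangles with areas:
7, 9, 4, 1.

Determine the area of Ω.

7 + 9 + 4 + 1 = 21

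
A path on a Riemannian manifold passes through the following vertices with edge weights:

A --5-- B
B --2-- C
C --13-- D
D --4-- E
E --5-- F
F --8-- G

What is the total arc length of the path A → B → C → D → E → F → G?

Arc length = 5 + 2 + 13 + 4 + 5 + 8 = 37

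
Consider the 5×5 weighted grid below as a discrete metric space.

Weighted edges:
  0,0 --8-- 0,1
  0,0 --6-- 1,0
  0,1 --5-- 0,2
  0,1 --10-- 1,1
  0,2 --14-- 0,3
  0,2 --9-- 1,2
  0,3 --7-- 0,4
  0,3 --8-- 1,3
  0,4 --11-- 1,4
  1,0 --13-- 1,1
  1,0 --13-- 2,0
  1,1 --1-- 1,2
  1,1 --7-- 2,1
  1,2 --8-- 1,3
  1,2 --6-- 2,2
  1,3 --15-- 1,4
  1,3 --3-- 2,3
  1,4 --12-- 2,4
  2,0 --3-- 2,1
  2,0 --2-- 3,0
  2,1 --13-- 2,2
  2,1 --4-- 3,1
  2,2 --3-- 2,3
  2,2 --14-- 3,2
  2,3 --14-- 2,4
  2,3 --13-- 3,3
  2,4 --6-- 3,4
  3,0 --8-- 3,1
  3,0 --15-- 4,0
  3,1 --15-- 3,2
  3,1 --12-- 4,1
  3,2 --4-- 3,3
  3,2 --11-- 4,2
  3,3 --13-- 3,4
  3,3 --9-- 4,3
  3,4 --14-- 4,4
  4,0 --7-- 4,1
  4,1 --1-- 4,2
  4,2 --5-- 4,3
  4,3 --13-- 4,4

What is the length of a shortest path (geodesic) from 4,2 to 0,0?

Shortest path: 4,2 → 4,1 → 3,1 → 2,1 → 2,0 → 1,0 → 0,0, total weight = 39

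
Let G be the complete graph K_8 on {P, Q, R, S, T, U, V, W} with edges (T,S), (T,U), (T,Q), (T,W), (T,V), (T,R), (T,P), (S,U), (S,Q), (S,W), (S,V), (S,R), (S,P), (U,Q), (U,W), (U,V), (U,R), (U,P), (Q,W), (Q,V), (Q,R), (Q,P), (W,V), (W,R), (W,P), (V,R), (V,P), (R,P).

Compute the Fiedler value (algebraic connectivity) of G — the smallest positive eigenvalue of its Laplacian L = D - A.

For the complete graph K_n, L = nI − J (J = all-ones matrix). J has eigenvalues n (once, eigenvector 𝟙) and 0 (multiplicity n−1), so L has eigenvalues 0 (once) and n (multiplicity n−1). Here n = 8: eigenvalue 0 once and 8 with multiplicity 7.
Laplacian eigenvalues: [0.0, 8.0, 8.0, 8.0, 8.0, 8.0, 8.0, 8.0]. Algebraic connectivity (smallest non-zero eigenvalue) = 8.0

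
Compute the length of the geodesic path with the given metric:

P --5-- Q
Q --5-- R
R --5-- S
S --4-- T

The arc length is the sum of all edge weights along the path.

Arc length = 5 + 5 + 5 + 4 = 19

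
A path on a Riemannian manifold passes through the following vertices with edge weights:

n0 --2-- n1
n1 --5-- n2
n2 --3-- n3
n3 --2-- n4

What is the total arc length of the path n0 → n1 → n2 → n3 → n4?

Arc length = 2 + 5 + 3 + 2 = 12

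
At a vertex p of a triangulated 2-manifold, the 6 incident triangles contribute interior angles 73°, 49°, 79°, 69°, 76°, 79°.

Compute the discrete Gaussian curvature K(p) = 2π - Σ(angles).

Sum of angles = 425°. K = 360° - 425° = -65° = -13π/36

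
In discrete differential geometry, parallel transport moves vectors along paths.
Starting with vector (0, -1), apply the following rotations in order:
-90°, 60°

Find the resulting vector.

Total rotation: (-90°) + 60° = -30°. Final vector: (-0.5000, -0.8660)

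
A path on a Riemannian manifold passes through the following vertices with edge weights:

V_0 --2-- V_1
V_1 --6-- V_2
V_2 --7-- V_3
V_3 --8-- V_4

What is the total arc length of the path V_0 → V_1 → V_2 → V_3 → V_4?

Arc length = 2 + 6 + 7 + 8 = 23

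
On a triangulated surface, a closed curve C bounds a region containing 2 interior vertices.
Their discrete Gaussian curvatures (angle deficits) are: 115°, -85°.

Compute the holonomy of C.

Holonomy = total enclosed curvature = 115° + (-85°) = 30°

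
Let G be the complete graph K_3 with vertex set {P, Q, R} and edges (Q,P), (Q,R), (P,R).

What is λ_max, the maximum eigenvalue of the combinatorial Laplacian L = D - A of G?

For the complete graph K_n, L = nI − J (J = all-ones matrix). J has eigenvalues n (once, eigenvector 𝟙) and 0 (multiplicity n−1), so L has eigenvalues 0 (once) and n (multiplicity n−1). Here n = 3: eigenvalue 0 once and 3 with multiplicity 2.
Laplacian eigenvalues: [0.0, 3.0, 3.0]. Largest eigenvalue (spectral radius) = 3.0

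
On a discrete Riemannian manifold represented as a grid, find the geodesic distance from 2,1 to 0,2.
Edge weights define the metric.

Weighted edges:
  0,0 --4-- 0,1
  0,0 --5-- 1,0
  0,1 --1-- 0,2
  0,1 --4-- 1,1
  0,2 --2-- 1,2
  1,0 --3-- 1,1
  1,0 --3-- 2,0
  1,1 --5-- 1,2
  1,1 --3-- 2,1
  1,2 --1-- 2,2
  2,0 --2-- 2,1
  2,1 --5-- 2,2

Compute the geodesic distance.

Shortest path: 2,1 → 2,2 → 1,2 → 0,2, total weight = 8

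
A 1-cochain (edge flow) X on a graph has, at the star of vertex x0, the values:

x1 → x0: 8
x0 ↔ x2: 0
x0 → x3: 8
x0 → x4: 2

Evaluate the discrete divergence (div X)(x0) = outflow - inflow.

Divergence = sum of outgoing flows = (-8) + 0 + 8 + 2 = 2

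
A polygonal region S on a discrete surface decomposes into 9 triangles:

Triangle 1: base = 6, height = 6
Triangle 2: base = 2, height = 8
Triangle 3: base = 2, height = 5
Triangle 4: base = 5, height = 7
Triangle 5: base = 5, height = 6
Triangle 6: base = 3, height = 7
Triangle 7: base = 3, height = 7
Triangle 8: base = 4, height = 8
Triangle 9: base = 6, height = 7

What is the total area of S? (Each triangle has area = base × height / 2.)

(1/2)×6×6 + (1/2)×2×8 + (1/2)×2×5 + (1/2)×5×7 + (1/2)×5×6 + (1/2)×3×7 + (1/2)×3×7 + (1/2)×4×8 + (1/2)×6×7 = 121.5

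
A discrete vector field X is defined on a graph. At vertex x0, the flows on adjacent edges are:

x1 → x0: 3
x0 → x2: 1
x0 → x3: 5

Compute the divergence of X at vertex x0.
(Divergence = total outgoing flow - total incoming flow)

Divergence = sum of outgoing flows = (-3) + 1 + 5 = 3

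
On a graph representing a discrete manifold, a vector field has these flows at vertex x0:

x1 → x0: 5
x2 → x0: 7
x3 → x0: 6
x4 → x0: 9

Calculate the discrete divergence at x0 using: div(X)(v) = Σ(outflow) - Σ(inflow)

Divergence = sum of outgoing flows = (-5) + (-7) + (-6) + (-9) = -27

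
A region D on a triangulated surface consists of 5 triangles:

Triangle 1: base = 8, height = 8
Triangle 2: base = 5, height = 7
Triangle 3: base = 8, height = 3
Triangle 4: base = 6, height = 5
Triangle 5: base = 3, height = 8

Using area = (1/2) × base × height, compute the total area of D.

(1/2)×8×8 + (1/2)×5×7 + (1/2)×8×3 + (1/2)×6×5 + (1/2)×3×8 = 88.5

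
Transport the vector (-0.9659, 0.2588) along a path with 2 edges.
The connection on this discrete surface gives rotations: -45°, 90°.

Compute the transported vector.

Total rotation: (-45°) + 90° = 45°. Final vector: (-0.8660, -0.5000)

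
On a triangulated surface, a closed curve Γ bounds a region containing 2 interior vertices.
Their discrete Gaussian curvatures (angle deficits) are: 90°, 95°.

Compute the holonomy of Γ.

Holonomy = total enclosed curvature = 90° + 95° = 185°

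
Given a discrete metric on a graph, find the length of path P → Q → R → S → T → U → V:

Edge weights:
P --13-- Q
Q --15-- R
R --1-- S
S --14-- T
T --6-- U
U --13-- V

Arc length = 13 + 15 + 1 + 14 + 6 + 13 = 62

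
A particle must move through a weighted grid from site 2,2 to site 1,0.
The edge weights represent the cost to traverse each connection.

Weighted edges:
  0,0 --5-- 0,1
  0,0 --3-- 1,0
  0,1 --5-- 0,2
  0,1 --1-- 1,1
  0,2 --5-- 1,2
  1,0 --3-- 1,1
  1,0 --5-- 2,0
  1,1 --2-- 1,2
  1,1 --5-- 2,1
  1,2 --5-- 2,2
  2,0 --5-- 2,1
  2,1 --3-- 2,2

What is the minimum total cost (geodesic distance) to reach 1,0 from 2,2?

Shortest path: 2,2 → 1,2 → 1,1 → 1,0, total weight = 10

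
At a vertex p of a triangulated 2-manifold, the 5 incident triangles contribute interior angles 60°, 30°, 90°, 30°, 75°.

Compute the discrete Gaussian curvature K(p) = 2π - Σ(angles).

Sum of angles = 285°. K = 360° - 285° = 75° = 5π/12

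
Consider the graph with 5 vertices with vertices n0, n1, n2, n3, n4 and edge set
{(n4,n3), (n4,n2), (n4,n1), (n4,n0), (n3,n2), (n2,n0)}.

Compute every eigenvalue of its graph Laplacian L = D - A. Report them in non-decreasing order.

Degrees: deg(n0) = 2, deg(n1) = 1, deg(n2) = 3, deg(n3) = 2, deg(n4) = 4.
L = D − A with rows/columns ordered (n0, n1, n2, n3, n4):
  [ 2,  0, -1,  0, -1]
  [ 0,  1,  0,  0, -1]
  [-1,  0,  3, -1, -1]
  [ 0,  0, -1,  2, -1]
  [-1, -1, -1, -1,  4]
Characteristic polynomial: det(λI − L) = λ(λ − 1)(λ − 2)(λ − 4)(λ − 5).
Roots: λ = 0; (λ − 1) = 0 ⇒ λ = 1; (λ − 2) = 0 ⇒ λ = 2; (λ − 4) = 0 ⇒ λ = 4; (λ − 5) = 0 ⇒ λ = 5.
(Check: the roots sum (with multiplicity) to 12, matching trace L = Σdeg = 2·6 = 12.)
Laplacian eigenvalues (increasing order): [0.0, 1.0, 2.0, 4.0, 5.0]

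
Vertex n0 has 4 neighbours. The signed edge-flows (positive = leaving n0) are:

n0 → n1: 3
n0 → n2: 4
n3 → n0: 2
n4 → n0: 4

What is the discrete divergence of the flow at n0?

Divergence = sum of outgoing flows = 3 + 4 + (-2) + (-4) = 1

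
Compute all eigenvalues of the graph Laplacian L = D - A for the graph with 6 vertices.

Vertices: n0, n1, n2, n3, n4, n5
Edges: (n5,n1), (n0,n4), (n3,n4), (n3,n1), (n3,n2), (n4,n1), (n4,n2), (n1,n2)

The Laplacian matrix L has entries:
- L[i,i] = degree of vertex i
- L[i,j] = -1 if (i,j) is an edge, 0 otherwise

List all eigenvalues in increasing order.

Degrees: deg(n0) = 1, deg(n1) = 4, deg(n2) = 3, deg(n3) = 3, deg(n4) = 4, deg(n5) = 1.
L = D − A with rows/columns ordered (n0, n1, n2, n3, n4, n5):
  [ 1,  0,  0,  0, -1,  0]
  [ 0,  4, -1, -1, -1, -1]
  [ 0, -1,  3, -1, -1,  0]
  [ 0, -1, -1,  3, -1,  0]
  [-1, -1, -1, -1,  4,  0]
  [ 0, -1,  0,  0,  0,  1]
Characteristic polynomial: det(λI − L) = λ(λ² − 6λ + 4)(λ² − 6λ + 6)(λ − 4).
Roots: λ = 0; (λ² − 6λ + 4) = 0 ⇒ λ = 3 ± √5 ≈ 0.7639, 5.2361; (λ² − 6λ + 6) = 0 ⇒ λ = 3 ± √3 ≈ 1.2679, 4.7321; (λ − 4) = 0 ⇒ λ = 4.
(Check: the roots sum (with multiplicity) to 16, matching trace L = Σdeg = 2·8 = 16.)
Laplacian eigenvalues (increasing order): [0.0, 0.7639, 1.2679, 4.0, 4.7321, 5.2361]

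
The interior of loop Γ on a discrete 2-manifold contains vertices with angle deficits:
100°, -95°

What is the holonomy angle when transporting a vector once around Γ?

Holonomy = total enclosed curvature = 100° + (-95°) = 5°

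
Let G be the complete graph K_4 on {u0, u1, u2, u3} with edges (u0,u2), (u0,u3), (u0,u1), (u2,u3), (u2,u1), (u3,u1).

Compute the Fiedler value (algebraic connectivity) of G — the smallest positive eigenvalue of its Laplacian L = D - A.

For the complete graph K_n, L = nI − J (J = all-ones matrix). J has eigenvalues n (once, eigenvector 𝟙) and 0 (multiplicity n−1), so L has eigenvalues 0 (once) and n (multiplicity n−1). Here n = 4: eigenvalue 0 once and 4 with multiplicity 3.
Laplacian eigenvalues: [0.0, 4.0, 4.0, 4.0]. Algebraic connectivity (smallest non-zero eigenvalue) = 4.0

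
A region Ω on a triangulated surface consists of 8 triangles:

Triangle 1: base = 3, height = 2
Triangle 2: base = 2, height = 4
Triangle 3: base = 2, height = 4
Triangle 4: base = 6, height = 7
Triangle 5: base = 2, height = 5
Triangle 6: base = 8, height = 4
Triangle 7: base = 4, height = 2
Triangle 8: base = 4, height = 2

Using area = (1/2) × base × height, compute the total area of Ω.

(1/2)×3×2 + (1/2)×2×4 + (1/2)×2×4 + (1/2)×6×7 + (1/2)×2×5 + (1/2)×8×4 + (1/2)×4×2 + (1/2)×4×2 = 61.0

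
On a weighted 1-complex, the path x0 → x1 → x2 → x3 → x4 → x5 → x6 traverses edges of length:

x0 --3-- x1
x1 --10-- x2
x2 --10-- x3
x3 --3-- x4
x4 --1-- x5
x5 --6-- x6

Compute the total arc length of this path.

Arc length = 3 + 10 + 10 + 3 + 1 + 6 = 33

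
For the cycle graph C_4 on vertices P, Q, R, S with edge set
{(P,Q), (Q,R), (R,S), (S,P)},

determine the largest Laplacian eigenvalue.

The cycle graph C_n has Laplacian eigenvalues λ_k = 2 − 2cos(2πk/n), k = 0, 1, …, n−1. Here n = 4:
k=0: 2 − 2cos(0) = 0.0; k=1: 2 − 2cos(π/2) = 2.0; k=2: 2 − 2cos(π) = 4.0; k=3: 2 − 2cos(3π/2) = 2.0.
Laplacian eigenvalues: [0.0, 2.0, 2.0, 4.0]. Largest eigenvalue (spectral radius) = 4.0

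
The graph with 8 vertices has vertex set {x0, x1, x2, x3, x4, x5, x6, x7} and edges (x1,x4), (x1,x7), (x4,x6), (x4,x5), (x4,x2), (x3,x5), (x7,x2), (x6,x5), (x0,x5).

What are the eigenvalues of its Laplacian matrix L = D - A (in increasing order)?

Degrees: deg(x0) = 1, deg(x1) = 2, deg(x2) = 2, deg(x3) = 1, deg(x4) = 4, deg(x5) = 4, deg(x6) = 2, deg(x7) = 2.
L = D − A with rows/columns ordered (x0, x1, x2, x3, x4, x5, x6, x7):
  [ 1,  0,  0,  0,  0, -1,  0,  0]
  [ 0,  2,  0,  0, -1,  0,  0, -1]
  [ 0,  0,  2,  0, -1,  0,  0, -1]
  [ 0,  0,  0,  1,  0, -1,  0,  0]
  [ 0, -1, -1,  0,  4, -1, -1,  0]
  [-1,  0,  0, -1, -1,  4, -1,  0]
  [ 0,  0,  0,  0, -1, -1,  2,  0]
  [ 0, -1, -1,  0,  0,  0,  0,  2]
Characteristic polynomial: det(λI − L) = λ(λ² − 5λ + 2)(λ − 1)(λ² − 7λ + 8)(λ − 2)(λ − 3).
Roots: λ = 0; (λ² − 5λ + 2) = 0 ⇒ λ = (5 ± √17)/2 ≈ 0.4384, 4.5616; (λ − 1) = 0 ⇒ λ = 1; (λ² − 7λ + 8) = 0 ⇒ λ = (7 ± √17)/2 ≈ 1.4384, 5.5616; (λ − 2) = 0 ⇒ λ = 2; (λ − 3) = 0 ⇒ λ = 3.
(Check: the roots sum (with multiplicity) to 18, matching trace L = Σdeg = 2·9 = 18.)
Laplacian eigenvalues (increasing order): [0.0, 0.4384, 1.0, 1.4384, 2.0, 3.0, 4.5616, 5.5616]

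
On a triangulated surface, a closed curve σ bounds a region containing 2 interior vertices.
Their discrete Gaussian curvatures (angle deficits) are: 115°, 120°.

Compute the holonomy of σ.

Holonomy = total enclosed curvature = 115° + 120° = 235°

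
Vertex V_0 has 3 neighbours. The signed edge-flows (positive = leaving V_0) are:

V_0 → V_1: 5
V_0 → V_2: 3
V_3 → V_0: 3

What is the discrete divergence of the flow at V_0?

Divergence = sum of outgoing flows = 5 + 3 + (-3) = 5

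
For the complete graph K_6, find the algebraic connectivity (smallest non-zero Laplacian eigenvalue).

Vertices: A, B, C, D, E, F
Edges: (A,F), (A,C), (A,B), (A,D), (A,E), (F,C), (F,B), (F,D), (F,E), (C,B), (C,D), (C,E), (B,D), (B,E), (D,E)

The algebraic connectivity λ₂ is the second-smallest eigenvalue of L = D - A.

For the complete graph K_n, L = nI − J (J = all-ones matrix). J has eigenvalues n (once, eigenvector 𝟙) and 0 (multiplicity n−1), so L has eigenvalues 0 (once) and n (multiplicity n−1). Here n = 6: eigenvalue 0 once and 6 with multiplicity 5.
Laplacian eigenvalues: [0.0, 6.0, 6.0, 6.0, 6.0, 6.0]. Algebraic connectivity (smallest non-zero eigenvalue) = 6.0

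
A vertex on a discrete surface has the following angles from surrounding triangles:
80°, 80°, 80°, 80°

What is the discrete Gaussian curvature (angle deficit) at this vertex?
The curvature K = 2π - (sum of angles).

Sum of angles = 320°. K = 360° - 320° = 40° = 2π/9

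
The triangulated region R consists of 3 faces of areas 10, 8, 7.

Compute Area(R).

10 + 8 + 7 = 25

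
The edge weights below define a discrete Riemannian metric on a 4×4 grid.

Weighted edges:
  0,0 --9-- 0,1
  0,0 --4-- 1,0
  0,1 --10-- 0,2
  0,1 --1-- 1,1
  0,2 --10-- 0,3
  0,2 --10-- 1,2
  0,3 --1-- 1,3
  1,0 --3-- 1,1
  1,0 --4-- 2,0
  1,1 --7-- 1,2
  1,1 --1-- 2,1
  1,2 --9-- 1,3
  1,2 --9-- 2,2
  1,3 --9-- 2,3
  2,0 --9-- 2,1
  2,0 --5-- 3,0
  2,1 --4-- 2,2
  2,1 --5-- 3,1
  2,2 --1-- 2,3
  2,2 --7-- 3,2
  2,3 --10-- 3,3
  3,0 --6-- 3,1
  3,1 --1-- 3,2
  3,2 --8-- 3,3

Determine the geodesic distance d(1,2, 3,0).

Shortest path: 1,2 → 1,1 → 2,1 → 3,1 → 3,0, total weight = 19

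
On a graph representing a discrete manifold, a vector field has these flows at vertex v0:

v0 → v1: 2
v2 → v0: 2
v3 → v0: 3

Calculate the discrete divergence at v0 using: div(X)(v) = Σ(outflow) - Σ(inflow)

Divergence = sum of outgoing flows = 2 + (-2) + (-3) = -3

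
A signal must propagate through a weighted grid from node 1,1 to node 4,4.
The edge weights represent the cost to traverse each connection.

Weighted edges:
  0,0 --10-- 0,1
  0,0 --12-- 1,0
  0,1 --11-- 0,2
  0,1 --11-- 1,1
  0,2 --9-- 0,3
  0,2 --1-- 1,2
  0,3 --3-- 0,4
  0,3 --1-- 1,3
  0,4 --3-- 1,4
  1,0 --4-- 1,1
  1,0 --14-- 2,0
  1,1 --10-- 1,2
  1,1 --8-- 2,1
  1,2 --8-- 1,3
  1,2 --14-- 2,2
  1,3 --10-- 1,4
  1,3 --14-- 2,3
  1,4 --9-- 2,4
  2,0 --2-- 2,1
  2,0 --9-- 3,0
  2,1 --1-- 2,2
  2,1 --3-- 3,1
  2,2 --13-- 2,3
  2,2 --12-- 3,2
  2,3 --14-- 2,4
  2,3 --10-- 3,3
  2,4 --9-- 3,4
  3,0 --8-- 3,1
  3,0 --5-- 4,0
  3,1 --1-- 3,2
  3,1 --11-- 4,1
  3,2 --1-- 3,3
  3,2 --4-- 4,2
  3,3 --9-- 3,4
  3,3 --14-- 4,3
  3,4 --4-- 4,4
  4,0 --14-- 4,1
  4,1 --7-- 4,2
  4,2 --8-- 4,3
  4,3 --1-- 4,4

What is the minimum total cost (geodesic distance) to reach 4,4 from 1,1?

Shortest path: 1,1 → 2,1 → 3,1 → 3,2 → 4,2 → 4,3 → 4,4, total weight = 25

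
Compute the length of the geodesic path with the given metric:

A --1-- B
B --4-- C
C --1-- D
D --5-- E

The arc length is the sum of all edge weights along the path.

Arc length = 1 + 4 + 1 + 5 = 11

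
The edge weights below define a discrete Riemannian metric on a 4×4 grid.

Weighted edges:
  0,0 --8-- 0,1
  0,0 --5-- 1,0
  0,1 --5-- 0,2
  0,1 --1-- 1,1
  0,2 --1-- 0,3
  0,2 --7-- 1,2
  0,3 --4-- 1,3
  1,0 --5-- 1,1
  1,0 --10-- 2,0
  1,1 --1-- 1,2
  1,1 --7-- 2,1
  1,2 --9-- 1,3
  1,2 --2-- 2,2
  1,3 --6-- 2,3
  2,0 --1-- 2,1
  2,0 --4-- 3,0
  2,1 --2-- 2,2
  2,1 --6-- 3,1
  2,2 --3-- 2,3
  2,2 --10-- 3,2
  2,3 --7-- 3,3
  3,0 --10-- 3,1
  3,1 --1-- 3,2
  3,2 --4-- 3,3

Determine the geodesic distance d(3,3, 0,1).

Shortest path: 3,3 → 2,3 → 2,2 → 1,2 → 1,1 → 0,1, total weight = 14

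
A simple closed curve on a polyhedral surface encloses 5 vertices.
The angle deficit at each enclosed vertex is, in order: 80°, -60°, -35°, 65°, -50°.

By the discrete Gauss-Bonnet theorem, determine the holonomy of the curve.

Holonomy = total enclosed curvature = 80° + (-60°) + (-35°) + 65° + (-50°) = 0°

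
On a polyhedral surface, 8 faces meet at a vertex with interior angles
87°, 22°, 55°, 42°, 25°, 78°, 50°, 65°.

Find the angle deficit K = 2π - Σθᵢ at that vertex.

Sum of angles = 424°. K = 360° - 424° = -64° = -16π/45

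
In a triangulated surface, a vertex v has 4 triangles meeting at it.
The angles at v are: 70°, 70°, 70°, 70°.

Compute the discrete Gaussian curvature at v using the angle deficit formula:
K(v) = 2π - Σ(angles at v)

Sum of angles = 280°. K = 360° - 280° = 80° = 4π/9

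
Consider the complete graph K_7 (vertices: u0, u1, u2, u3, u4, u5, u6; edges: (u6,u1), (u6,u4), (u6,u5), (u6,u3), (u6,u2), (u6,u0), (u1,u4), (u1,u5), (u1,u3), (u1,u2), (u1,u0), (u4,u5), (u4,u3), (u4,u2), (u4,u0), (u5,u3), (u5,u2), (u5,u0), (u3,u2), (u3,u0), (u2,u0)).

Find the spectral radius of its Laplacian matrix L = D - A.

For the complete graph K_n, L = nI − J (J = all-ones matrix). J has eigenvalues n (once, eigenvector 𝟙) and 0 (multiplicity n−1), so L has eigenvalues 0 (once) and n (multiplicity n−1). Here n = 7: eigenvalue 0 once and 7 with multiplicity 6.
Laplacian eigenvalues: [0.0, 7.0, 7.0, 7.0, 7.0, 7.0, 7.0]. Largest eigenvalue (spectral radius) = 7.0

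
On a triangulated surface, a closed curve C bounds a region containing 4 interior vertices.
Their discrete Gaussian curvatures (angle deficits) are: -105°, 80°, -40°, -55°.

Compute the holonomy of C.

Holonomy = total enclosed curvature = (-105°) + 80° + (-40°) + (-55°) = -120°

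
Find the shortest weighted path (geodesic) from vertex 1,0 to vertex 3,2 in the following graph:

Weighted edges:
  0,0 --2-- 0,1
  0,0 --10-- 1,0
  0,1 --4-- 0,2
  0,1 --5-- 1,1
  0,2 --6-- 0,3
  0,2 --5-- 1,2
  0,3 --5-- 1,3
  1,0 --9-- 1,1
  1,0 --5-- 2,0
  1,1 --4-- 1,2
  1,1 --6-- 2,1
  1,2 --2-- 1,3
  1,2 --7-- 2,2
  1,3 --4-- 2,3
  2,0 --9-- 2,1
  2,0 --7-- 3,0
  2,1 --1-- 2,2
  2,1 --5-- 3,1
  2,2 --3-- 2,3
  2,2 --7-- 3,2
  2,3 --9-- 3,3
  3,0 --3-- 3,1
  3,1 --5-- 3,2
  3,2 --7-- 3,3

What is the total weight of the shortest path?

Shortest path: 1,0 → 2,0 → 3,0 → 3,1 → 3,2, total weight = 20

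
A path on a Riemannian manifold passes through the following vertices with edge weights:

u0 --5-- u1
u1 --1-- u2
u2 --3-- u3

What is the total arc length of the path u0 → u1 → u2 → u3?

Arc length = 5 + 1 + 3 = 9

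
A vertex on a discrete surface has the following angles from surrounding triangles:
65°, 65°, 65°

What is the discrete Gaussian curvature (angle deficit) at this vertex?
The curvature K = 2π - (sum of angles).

Sum of angles = 195°. K = 360° - 195° = 165° = 11π/12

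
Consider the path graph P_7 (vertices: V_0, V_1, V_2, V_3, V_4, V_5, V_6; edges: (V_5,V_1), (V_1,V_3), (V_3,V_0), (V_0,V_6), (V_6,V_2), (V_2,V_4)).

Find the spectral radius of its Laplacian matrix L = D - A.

The path graph P_n has Laplacian eigenvalues λ_k = 2 − 2cos(kπ/n), k = 0, 1, …, n−1. Here n = 7:
k=0: 2 − 2cos(0) = 0.0; k=1: 2 − 2cos(π/7) = 0.1981; k=2: 2 − 2cos(2π/7) = 0.753; k=3: 2 − 2cos(3π/7) = 1.555; k=4: 2 − 2cos(4π/7) = 2.445; k=5: 2 − 2cos(5π/7) = 3.247; k=6: 2 − 2cos(6π/7) = 3.8019.
Laplacian eigenvalues: [0.0, 0.1981, 0.753, 1.555, 2.445, 3.247, 3.8019]. Largest eigenvalue (spectral radius) = 3.8019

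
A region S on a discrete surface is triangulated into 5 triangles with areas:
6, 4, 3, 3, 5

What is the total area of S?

6 + 4 + 3 + 3 + 5 = 21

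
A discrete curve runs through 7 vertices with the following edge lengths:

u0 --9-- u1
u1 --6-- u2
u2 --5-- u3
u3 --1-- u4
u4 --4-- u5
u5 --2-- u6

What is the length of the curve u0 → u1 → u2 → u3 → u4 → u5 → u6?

Arc length = 9 + 6 + 5 + 1 + 4 + 2 = 27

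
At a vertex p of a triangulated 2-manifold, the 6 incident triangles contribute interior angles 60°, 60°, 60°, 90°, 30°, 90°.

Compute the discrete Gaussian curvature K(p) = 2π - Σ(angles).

Sum of angles = 390°. K = 360° - 390° = -30°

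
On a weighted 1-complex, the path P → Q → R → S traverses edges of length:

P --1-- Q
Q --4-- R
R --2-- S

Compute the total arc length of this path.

Arc length = 1 + 4 + 2 = 7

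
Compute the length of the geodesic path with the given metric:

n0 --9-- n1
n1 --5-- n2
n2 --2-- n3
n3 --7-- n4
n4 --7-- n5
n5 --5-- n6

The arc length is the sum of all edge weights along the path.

Arc length = 9 + 5 + 2 + 7 + 7 + 5 = 35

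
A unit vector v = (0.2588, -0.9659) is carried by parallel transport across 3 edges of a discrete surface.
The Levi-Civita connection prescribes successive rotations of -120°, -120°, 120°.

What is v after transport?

Total rotation: (-120°) + (-120°) + 120° = -120°. Final vector: (-0.9659, 0.2588)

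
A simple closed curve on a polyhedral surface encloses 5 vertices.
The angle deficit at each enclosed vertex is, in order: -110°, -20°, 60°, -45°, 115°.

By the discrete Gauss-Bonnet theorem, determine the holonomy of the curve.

Holonomy = total enclosed curvature = (-110°) + (-20°) + 60° + (-45°) + 115° = 0°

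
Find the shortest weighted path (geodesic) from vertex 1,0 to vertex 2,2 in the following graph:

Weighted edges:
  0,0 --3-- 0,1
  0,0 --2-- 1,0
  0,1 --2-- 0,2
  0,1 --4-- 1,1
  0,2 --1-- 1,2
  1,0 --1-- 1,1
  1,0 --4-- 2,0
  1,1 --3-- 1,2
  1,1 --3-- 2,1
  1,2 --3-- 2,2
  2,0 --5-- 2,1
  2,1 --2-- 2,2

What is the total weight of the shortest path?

Shortest path: 1,0 → 1,1 → 2,1 → 2,2, total weight = 6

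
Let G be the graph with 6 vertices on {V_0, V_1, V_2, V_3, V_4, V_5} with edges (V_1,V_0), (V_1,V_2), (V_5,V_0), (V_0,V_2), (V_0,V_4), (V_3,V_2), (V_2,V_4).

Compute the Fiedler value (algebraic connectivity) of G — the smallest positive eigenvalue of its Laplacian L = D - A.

Degrees: deg(V_0) = 4, deg(V_1) = 2, deg(V_2) = 4, deg(V_3) = 1, deg(V_4) = 2, deg(V_5) = 1.
L = D − A with rows/columns ordered (V_0, V_1, V_2, V_3, V_4, V_5):
  [ 4, -1, -1,  0, -1, -1]
  [-1,  2, -1,  0,  0,  0]
  [-1, -1,  4, -1, -1,  0]
  [ 0,  0, -1,  1,  0,  0]
  [-1,  0, -1,  0,  2,  0]
  [-1,  0,  0,  0,  0,  1]
Characteristic polynomial: det(λI − L) = λ(λ² − 6λ + 4)(λ² − 6λ + 6)(λ − 2).
Roots: λ = 0; (λ² − 6λ + 4) = 0 ⇒ λ = 3 ± √5 ≈ 0.7639, 5.2361; (λ² − 6λ + 6) = 0 ⇒ λ = 3 ± √3 ≈ 1.2679, 4.7321; (λ − 2) = 0 ⇒ λ = 2.
(Check: the roots sum (with multiplicity) to 14, matching trace L = Σdeg = 2·7 = 14.)
Laplacian eigenvalues: [0.0, 0.7639, 1.2679, 2.0, 4.7321, 5.2361]. Algebraic connectivity (smallest non-zero eigenvalue) = 0.7639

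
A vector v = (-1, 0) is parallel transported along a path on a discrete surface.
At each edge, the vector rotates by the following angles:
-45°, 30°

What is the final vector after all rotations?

Total rotation: (-45°) + 30° = -15°. Final vector: (-0.9659, 0.2588)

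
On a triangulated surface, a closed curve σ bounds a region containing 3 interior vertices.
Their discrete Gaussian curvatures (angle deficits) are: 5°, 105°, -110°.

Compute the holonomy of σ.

Holonomy = total enclosed curvature = 5° + 105° + (-110°) = 0°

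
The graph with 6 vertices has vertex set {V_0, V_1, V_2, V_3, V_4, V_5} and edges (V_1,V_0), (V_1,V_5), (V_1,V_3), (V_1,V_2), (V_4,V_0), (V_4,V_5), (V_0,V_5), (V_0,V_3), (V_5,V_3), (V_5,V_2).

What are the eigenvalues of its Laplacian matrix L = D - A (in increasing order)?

Degrees: deg(V_0) = 4, deg(V_1) = 4, deg(V_2) = 2, deg(V_3) = 3, deg(V_4) = 2, deg(V_5) = 5.
L = D − A with rows/columns ordered (V_0, V_1, V_2, V_3, V_4, V_5):
  [ 4, -1,  0, -1, -1, -1]
  [-1,  4, -1, -1,  0, -1]
  [ 0, -1,  2,  0,  0, -1]
  [-1, -1,  0,  3,  0, -1]
  [-1,  0,  0,  0,  2, -1]
  [-1, -1, -1, -1, -1,  5]
Characteristic polynomial: det(λI − L) = λ(λ² − 7λ + 9)(λ² − 7λ + 11)(λ − 6).
Roots: λ = 0; (λ² − 7λ + 9) = 0 ⇒ λ = (7 ± √13)/2 ≈ 1.6972, 5.3028; (λ² − 7λ + 11) = 0 ⇒ λ = (7 ± √5)/2 ≈ 2.382, 4.618; (λ − 6) = 0 ⇒ λ = 6.
(Check: the roots sum (with multiplicity) to 20, matching trace L = Σdeg = 2·10 = 20.)
Laplacian eigenvalues (increasing order): [0.0, 1.6972, 2.382, 4.618, 5.3028, 6.0]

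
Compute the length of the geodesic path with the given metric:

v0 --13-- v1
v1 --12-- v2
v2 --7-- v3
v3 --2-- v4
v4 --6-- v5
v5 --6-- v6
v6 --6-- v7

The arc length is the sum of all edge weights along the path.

Arc length = 13 + 12 + 7 + 2 + 6 + 6 + 6 = 52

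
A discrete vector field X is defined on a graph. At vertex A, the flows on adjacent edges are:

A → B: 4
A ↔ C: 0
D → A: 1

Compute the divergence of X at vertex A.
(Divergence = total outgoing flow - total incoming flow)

Divergence = sum of outgoing flows = 4 + 0 + (-1) = 3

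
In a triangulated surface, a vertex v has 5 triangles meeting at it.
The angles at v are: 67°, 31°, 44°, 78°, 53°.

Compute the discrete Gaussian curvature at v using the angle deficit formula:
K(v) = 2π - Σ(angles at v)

Sum of angles = 273°. K = 360° - 273° = 87° = 29π/60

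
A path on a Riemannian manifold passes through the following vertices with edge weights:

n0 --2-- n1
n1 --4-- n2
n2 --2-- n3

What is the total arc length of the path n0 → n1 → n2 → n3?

Arc length = 2 + 4 + 2 = 8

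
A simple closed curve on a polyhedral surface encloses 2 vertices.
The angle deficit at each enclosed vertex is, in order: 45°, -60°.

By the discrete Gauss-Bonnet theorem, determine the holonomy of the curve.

Holonomy = total enclosed curvature = 45° + (-60°) = -15°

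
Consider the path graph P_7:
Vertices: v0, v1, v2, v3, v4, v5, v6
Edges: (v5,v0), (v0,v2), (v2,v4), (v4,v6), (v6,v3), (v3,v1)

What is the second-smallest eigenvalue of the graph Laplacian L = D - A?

The path graph P_n has Laplacian eigenvalues λ_k = 2 − 2cos(kπ/n), k = 0, 1, …, n−1. Here n = 7:
k=0: 2 − 2cos(0) = 0.0; k=1: 2 − 2cos(π/7) = 0.1981; k=2: 2 − 2cos(2π/7) = 0.753; k=3: 2 − 2cos(3π/7) = 1.555; k=4: 2 − 2cos(4π/7) = 2.445; k=5: 2 − 2cos(5π/7) = 3.247; k=6: 2 − 2cos(6π/7) = 3.8019.
Laplacian eigenvalues: [0.0, 0.1981, 0.753, 1.555, 2.445, 3.247, 3.8019]. Algebraic connectivity (smallest non-zero eigenvalue) = 0.1981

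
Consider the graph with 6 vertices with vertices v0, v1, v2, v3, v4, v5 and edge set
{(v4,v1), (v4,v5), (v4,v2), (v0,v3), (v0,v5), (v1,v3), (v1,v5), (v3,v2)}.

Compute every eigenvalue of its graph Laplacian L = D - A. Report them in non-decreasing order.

Degrees: deg(v0) = 2, deg(v1) = 3, deg(v2) = 2, deg(v3) = 3, deg(v4) = 3, deg(v5) = 3.
L = D − A with rows/columns ordered (v0, v1, v2, v3, v4, v5):
  [ 2,  0,  0, -1,  0, -1]
  [ 0,  3,  0, -1, -1, -1]
  [ 0,  0,  2, -1, -1,  0]
  [-1, -1, -1,  3,  0,  0]
  [ 0, -1, -1,  0,  3, -1]
  [-1, -1,  0,  0, -1,  3]
Characteristic polynomial: det(λI − L) = λ(λ² − 6λ + 7)(λ − 2)(λ − 3)(λ − 5).
Roots: λ = 0; (λ² − 6λ + 7) = 0 ⇒ λ = 3 ± √2 ≈ 1.5858, 4.4142; (λ − 2) = 0 ⇒ λ = 2; (λ − 3) = 0 ⇒ λ = 3; (λ − 5) = 0 ⇒ λ = 5.
(Check: the roots sum (with multiplicity) to 16, matching trace L = Σdeg = 2·8 = 16.)
Laplacian eigenvalues (increasing order): [0.0, 1.5858, 2.0, 3.0, 4.4142, 5.0]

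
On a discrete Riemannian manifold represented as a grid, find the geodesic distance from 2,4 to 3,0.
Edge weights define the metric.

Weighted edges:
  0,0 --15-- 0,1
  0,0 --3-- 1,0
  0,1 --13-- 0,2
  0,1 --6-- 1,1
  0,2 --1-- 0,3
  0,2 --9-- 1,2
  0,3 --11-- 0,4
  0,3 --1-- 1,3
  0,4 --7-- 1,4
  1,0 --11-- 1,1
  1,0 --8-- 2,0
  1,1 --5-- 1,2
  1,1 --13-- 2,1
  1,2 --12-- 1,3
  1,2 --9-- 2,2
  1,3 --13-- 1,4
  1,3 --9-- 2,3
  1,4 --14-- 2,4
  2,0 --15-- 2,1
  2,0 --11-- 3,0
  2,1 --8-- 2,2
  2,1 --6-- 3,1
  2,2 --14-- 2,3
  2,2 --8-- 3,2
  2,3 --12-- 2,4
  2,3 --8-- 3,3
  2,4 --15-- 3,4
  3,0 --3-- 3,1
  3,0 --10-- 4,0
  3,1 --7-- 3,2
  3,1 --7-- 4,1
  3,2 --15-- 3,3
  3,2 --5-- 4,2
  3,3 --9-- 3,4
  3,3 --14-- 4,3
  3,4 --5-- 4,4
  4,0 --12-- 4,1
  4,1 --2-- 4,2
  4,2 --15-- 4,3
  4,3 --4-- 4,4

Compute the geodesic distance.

Shortest path: 2,4 → 2,3 → 2,2 → 2,1 → 3,1 → 3,0, total weight = 43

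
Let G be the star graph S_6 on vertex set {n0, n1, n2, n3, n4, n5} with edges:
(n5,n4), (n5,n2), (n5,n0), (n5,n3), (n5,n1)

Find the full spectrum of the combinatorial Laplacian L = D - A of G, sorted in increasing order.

The star S_6 is the complete bipartite graph K_{1,5} (one hub of degree 5, 5 leaves of degree 1). The Laplacian spectrum of K_{p,q} is 0, p (multiplicity q−1), q (multiplicity p−1), p+q. With p = 1, q = 5: 0 once, 1 with multiplicity 4, and 6 once. (Check: trace L = sum of degrees = 10 = 4·1 + 6.)
Laplacian eigenvalues (increasing order): [0.0, 1.0, 1.0, 1.0, 1.0, 6.0]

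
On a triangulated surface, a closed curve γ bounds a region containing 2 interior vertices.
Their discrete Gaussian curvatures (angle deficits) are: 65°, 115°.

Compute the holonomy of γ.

Holonomy = total enclosed curvature = 65° + 115° = 180°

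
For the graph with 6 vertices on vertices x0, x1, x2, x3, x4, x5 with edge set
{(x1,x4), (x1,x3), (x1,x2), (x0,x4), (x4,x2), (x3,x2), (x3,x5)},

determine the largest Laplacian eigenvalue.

Degrees: deg(x0) = 1, deg(x1) = 3, deg(x2) = 3, deg(x3) = 3, deg(x4) = 3, deg(x5) = 1.
L = D − A with rows/columns ordered (x0, x1, x2, x3, x4, x5):
  [ 1,  0,  0,  0, -1,  0]
  [ 0,  3, -1, -1, -1,  0]
  [ 0, -1,  3, -1, -1,  0]
  [ 0, -1, -1,  3,  0, -1]
  [-1, -1, -1,  0,  3,  0]
  [ 0,  0,  0, -1,  0,  1]
Characteristic polynomial: det(λI − L) = λ(λ² − 4λ + 2)(λ² − 6λ + 6)(λ − 4).
Roots: λ = 0; (λ² − 4λ + 2) = 0 ⇒ λ = 2 ± √2 ≈ 0.5858, 3.4142; (λ² − 6λ + 6) = 0 ⇒ λ = 3 ± √3 ≈ 1.2679, 4.7321; (λ − 4) = 0 ⇒ λ = 4.
(Check: the roots sum (with multiplicity) to 14, matching trace L = Σdeg = 2·7 = 14.)
Laplacian eigenvalues: [0.0, 0.5858, 1.2679, 3.4142, 4.0, 4.7321]. Largest eigenvalue (spectral radius) = 4.7321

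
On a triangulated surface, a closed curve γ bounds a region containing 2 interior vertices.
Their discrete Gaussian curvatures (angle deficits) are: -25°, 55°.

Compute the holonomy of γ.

Holonomy = total enclosed curvature = (-25°) + 55° = 30°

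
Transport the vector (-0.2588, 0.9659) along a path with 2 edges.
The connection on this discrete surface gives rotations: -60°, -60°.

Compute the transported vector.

Total rotation: (-60°) + (-60°) = -120°. Final vector: (0.9659, -0.2588)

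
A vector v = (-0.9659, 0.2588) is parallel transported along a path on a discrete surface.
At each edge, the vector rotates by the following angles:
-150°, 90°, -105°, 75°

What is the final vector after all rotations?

Total rotation: (-150°) + 90° + (-105°) + 75° = -90°. Final vector: (0.2588, 0.9659)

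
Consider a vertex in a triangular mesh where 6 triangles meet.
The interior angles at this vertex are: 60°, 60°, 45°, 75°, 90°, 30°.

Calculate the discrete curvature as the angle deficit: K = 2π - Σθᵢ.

Sum of angles = 360°. K = 360° - 360° = 0°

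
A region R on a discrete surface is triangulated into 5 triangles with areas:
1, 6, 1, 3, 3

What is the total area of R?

1 + 6 + 1 + 3 + 3 = 14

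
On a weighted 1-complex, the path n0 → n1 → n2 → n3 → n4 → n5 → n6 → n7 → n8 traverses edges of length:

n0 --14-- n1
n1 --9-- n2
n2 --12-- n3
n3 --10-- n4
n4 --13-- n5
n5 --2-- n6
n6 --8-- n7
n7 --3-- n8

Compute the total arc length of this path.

Arc length = 14 + 9 + 12 + 10 + 13 + 2 + 8 + 3 = 71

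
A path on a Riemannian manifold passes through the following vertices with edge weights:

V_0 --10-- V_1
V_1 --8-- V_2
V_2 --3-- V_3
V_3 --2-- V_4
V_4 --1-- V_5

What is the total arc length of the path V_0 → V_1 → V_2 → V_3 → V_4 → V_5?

Arc length = 10 + 8 + 3 + 2 + 1 = 24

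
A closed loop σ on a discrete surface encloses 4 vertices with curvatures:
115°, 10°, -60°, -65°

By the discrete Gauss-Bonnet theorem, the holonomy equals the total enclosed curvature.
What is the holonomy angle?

Holonomy = total enclosed curvature = 115° + 10° + (-60°) + (-65°) = 0°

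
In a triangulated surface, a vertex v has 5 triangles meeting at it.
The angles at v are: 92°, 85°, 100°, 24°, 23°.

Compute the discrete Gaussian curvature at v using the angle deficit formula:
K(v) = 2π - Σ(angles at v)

Sum of angles = 324°. K = 360° - 324° = 36° = π/5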